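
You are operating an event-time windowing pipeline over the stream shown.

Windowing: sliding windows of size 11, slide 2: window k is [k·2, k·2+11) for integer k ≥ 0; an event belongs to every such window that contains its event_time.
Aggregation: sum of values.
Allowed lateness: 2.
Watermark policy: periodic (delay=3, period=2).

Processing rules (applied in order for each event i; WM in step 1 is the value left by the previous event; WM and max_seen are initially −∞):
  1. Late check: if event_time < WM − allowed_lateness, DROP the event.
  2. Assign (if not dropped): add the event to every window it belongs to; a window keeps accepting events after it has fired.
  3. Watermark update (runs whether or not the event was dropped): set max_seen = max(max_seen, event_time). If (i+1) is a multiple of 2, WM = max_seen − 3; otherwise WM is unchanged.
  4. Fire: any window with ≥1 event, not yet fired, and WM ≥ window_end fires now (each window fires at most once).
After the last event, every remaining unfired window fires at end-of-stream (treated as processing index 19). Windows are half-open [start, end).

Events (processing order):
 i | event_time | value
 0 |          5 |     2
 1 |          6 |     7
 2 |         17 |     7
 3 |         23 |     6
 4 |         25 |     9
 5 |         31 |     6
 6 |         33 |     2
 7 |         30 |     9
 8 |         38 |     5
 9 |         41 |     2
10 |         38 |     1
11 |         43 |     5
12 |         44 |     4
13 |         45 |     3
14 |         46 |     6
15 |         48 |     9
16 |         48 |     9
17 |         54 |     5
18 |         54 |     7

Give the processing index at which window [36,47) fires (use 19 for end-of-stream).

i=0 t=5 v=2: → [4,15),[2,13),[0,11); WM=−∞
i=1 t=6 v=7: → [6,17),[4,15),[2,13),[0,11); WM=3
i=2 t=17 v=7: → [16,27),[14,25),[12,23),[10,21),[8,19); WM=3
i=3 t=23 v=6: → [22,33),[20,31),[18,29),[16,27),[14,25); WM=20; [0,11) fires=9 [2,13) fires=9 [4,15) fires=9 [6,17) fires=7 [8,19) fires=7
i=4 t=25 v=9: → [24,35),[22,33),[20,31),[18,29),[16,27); WM=20
i=5 t=31 v=6: → [30,41),[28,39),[26,37),[24,35),[22,33); WM=28; [10,21) fires=7 [12,23) fires=7 [14,25) fires=13 [16,27) fires=22
i=6 t=33 v=2: → [32,43),[30,41),[28,39),[26,37),[24,35); WM=28
i=7 t=30 v=9: → [30,41),[28,39),[26,37),[24,35),[22,33),[20,31); WM=30; [18,29) fires=15
i=8 t=38 v=5: → [38,49),[36,47),[34,45),[32,43),[30,41),[28,39); WM=30
i=9 t=41 v=2: → [40,51),[38,49),[36,47),[34,45),[32,43); WM=38; [20,31) fires=24 [22,33) fires=30 [24,35) fires=26 [26,37) fires=17
i=10 t=38 v=1: → [38,49),[36,47),[34,45),[32,43),[30,41),[28,39); WM=38
i=11 t=43 v=5: → [42,53),[40,51),[38,49),[36,47),[34,45); WM=40; [28,39) fires=23
i=12 t=44 v=4: → [44,55),[42,53),[40,51),[38,49),[36,47),[34,45); WM=40
i=13 t=45 v=3: → [44,55),[42,53),[40,51),[38,49),[36,47); WM=42; [30,41) fires=23
i=14 t=46 v=6: → [46,57),[44,55),[42,53),[40,51),[38,49),[36,47); WM=42
i=15 t=48 v=9: → [48,59),[46,57),[44,55),[42,53),[40,51),[38,49); WM=45; [32,43) fires=10 [34,45) fires=17
i=16 t=48 v=9: → [48,59),[46,57),[44,55),[42,53),[40,51),[38,49); WM=45
i=17 t=54 v=5: → [54,65),[52,63),[50,61),[48,59),[46,57),[44,55); WM=51; [36,47) fires=26 [38,49) fires=44 [40,51) fires=38
i=18 t=54 v=7: → [54,65),[52,63),[50,61),[48,59),[46,57),[44,55); WM=51

17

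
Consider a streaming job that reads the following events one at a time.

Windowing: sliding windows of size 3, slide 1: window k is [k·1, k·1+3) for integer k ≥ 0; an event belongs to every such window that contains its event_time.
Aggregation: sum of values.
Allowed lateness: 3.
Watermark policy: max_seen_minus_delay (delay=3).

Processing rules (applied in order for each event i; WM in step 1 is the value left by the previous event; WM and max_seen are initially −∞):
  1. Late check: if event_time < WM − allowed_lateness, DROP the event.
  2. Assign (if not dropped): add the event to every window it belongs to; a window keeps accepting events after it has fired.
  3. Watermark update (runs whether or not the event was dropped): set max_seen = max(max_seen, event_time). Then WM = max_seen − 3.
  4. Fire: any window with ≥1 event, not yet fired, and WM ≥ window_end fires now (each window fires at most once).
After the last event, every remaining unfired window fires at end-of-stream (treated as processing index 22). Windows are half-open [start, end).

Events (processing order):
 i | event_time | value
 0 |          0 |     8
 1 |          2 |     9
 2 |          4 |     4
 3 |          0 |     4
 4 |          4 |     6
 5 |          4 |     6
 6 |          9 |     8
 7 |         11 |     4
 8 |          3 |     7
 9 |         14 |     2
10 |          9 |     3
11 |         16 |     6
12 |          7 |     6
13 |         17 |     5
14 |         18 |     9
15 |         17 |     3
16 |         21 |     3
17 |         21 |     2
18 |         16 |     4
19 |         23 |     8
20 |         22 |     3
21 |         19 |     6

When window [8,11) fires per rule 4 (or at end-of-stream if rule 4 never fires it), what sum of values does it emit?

8

i=0 t=0 v=8: → [0,3); WM=-3
i=1 t=2 v=9: → [2,5),[1,4),[0,3); WM=-1
i=2 t=4 v=4: → [4,7),[3,6),[2,5); WM=1
i=3 t=0 v=4: → [0,3); WM=1
i=4 t=4 v=6: → [4,7),[3,6),[2,5); WM=1
i=5 t=4 v=6: → [4,7),[3,6),[2,5); WM=1
i=6 t=9 v=8: → [9,12),[8,11),[7,10); WM=6; [0,3) fires=21 [1,4) fires=9 [2,5) fires=25 [3,6) fires=16
i=7 t=11 v=4: → [11,14),[10,13),[9,12); WM=8; [4,7) fires=16
i=8 t=3 v=7: DROP (t<8-3); WM=8
i=9 t=14 v=2: → [14,17),[13,16),[12,15); WM=11; [7,10) fires=8 [8,11) fires=8
i=10 t=9 v=3: → [9,12),[8,11),[7,10); WM=11
i=11 t=16 v=6: → [16,19),[15,18),[14,17); WM=13; [9,12) fires=15 [10,13) fires=4
i=12 t=7 v=6: DROP (t<13-3); WM=13
i=13 t=17 v=5: → [17,20),[16,19),[15,18); WM=14; [11,14) fires=4
i=14 t=18 v=9: → [18,21),[17,20),[16,19); WM=15; [12,15) fires=2
i=15 t=17 v=3: → [17,20),[16,19),[15,18); WM=15
i=16 t=21 v=3: → [21,24),[20,23),[19,22); WM=18; [13,16) fires=2 [14,17) fires=8 [15,18) fires=14
i=17 t=21 v=2: → [21,24),[20,23),[19,22); WM=18
i=18 t=16 v=4: → [16,19),[15,18),[14,17); WM=18
i=19 t=23 v=8: → [23,26),[22,25),[21,24); WM=20; [16,19) fires=27 [17,20) fires=17
i=20 t=22 v=3: → [22,25),[21,24),[20,23); WM=20
i=21 t=19 v=6: → [19,22),[18,21),[17,20); WM=20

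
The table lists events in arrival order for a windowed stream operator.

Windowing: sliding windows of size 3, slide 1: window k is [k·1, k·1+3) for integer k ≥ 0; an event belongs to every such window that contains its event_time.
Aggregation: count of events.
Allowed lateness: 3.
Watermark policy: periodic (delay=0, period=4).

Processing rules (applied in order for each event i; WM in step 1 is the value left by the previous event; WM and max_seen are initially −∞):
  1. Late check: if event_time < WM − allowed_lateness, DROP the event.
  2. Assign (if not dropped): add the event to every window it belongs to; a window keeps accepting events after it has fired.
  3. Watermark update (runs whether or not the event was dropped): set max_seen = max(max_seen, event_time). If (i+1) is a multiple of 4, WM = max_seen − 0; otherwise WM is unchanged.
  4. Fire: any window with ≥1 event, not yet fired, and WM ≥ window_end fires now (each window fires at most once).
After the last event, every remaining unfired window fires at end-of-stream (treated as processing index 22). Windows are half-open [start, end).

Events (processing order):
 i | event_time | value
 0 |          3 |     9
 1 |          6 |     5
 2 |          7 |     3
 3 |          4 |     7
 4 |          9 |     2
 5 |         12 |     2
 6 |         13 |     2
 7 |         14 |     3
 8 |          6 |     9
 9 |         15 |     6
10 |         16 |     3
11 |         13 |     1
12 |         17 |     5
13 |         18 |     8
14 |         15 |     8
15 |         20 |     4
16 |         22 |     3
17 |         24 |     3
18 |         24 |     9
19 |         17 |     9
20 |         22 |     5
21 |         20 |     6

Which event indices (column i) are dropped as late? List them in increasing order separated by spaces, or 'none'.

8 21

i=0 t=3 v=9: → [3,6),[2,5),[1,4); WM=−∞
i=1 t=6 v=5: → [6,9),[5,8),[4,7); WM=−∞
i=2 t=7 v=3: → [7,10),[6,9),[5,8); WM=−∞
i=3 t=4 v=7: → [4,7),[3,6),[2,5); WM=7; [1,4) fires=1 [2,5) fires=2 [3,6) fires=2 [4,7) fires=2
i=4 t=9 v=2: → [9,12),[8,11),[7,10); WM=7
i=5 t=12 v=2: → [12,15),[11,14),[10,13); WM=7
i=6 t=13 v=2: → [13,16),[12,15),[11,14); WM=7
i=7 t=14 v=3: → [14,17),[13,16),[12,15); WM=14; [5,8) fires=2 [6,9) fires=2 [7,10) fires=2 [8,11) fires=1 [9,12) fires=1 [10,13) fires=1 [11,14) fires=2
i=8 t=6 v=9: DROP (t<14-3); WM=14
i=9 t=15 v=6: → [15,18),[14,17),[13,16); WM=14
i=10 t=16 v=3: → [16,19),[15,18),[14,17); WM=14
i=11 t=13 v=1: → [13,16),[12,15),[11,14); WM=16; [12,15) fires=4 [13,16) fires=4
i=12 t=17 v=5: → [17,20),[16,19),[15,18); WM=16
i=13 t=18 v=8: → [18,21),[17,20),[16,19); WM=16
i=14 t=15 v=8: → [15,18),[14,17),[13,16); WM=16
i=15 t=20 v=4: → [20,23),[19,22),[18,21); WM=20; [14,17) fires=4 [15,18) fires=4 [16,19) fires=3 [17,20) fires=2
i=16 t=22 v=3: → [22,25),[21,24),[20,23); WM=20
i=17 t=24 v=3: → [24,27),[23,26),[22,25); WM=20
i=18 t=24 v=9: → [24,27),[23,26),[22,25); WM=20
i=19 t=17 v=9: → [17,20),[16,19),[15,18); WM=24; [18,21) fires=2 [19,22) fires=1 [20,23) fires=2 [21,24) fires=1
i=20 t=22 v=5: → [22,25),[21,24),[20,23); WM=24
i=21 t=20 v=6: DROP (t<24-3); WM=24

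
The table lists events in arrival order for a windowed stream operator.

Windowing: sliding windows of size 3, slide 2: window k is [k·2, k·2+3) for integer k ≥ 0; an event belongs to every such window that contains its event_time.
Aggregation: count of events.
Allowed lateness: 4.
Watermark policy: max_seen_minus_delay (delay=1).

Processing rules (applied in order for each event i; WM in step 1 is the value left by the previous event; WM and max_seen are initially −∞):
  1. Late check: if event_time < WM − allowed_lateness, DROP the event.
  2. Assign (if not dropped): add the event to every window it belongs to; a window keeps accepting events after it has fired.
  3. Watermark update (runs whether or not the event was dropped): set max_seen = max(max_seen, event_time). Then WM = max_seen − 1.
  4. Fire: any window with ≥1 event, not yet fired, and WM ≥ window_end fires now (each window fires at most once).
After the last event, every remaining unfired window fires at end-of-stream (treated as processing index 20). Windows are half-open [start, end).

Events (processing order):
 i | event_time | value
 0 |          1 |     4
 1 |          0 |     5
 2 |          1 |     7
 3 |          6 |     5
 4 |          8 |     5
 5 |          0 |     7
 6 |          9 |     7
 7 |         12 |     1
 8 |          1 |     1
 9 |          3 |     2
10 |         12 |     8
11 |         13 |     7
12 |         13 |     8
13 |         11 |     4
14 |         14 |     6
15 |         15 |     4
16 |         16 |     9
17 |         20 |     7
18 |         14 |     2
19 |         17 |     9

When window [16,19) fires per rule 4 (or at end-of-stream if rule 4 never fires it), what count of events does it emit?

1

i=0 t=1 v=4: → [0,3); WM=0
i=1 t=0 v=5: → [0,3); WM=0
i=2 t=1 v=7: → [0,3); WM=0
i=3 t=6 v=5: → [6,9),[4,7); WM=5; [0,3) fires=3
i=4 t=8 v=5: → [8,11),[6,9); WM=7; [4,7) fires=1
i=5 t=0 v=7: DROP (t<7-4); WM=7
i=6 t=9 v=7: → [8,11); WM=8
i=7 t=12 v=1: → [12,15),[10,13); WM=11; [6,9) fires=2 [8,11) fires=2
i=8 t=1 v=1: DROP (t<11-4); WM=11
i=9 t=3 v=2: DROP (t<11-4); WM=11
i=10 t=12 v=8: → [12,15),[10,13); WM=11
i=11 t=13 v=7: → [12,15); WM=12
i=12 t=13 v=8: → [12,15); WM=12
i=13 t=11 v=4: → [10,13); WM=12
i=14 t=14 v=6: → [14,17),[12,15); WM=13; [10,13) fires=3
i=15 t=15 v=4: → [14,17); WM=14
i=16 t=16 v=9: → [16,19),[14,17); WM=15; [12,15) fires=5
i=17 t=20 v=7: → [20,23),[18,21); WM=19; [14,17) fires=3 [16,19) fires=1
i=18 t=14 v=2: DROP (t<19-4); WM=19
i=19 t=17 v=9: → [16,19); WM=19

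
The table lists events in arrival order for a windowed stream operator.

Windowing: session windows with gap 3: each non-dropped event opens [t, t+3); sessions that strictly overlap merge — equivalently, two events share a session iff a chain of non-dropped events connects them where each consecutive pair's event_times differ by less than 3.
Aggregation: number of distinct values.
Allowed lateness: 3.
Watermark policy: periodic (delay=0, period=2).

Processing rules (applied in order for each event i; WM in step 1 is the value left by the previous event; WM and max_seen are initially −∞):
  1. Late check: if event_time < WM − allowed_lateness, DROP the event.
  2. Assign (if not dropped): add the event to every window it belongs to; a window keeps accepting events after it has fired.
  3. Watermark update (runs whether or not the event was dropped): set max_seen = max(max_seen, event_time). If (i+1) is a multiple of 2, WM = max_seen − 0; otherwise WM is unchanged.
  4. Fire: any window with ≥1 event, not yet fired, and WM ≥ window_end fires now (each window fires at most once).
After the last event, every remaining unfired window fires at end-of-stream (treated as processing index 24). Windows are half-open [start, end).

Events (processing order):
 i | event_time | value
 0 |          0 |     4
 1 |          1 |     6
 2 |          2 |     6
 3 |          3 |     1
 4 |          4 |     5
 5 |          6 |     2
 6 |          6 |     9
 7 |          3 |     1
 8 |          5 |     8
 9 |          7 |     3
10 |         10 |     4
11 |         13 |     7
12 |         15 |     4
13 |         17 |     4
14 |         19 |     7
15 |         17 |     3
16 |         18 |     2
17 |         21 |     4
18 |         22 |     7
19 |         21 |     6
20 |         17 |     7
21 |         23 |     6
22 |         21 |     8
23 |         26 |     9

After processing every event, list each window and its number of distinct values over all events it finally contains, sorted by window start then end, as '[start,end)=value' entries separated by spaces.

[0,10)=8 [10,13)=1 [13,26)=6 [26,29)=1

i=0 t=0 v=4: → [0,3); WM=−∞
i=1 t=1 v=6: → [0,4); WM=1
i=2 t=2 v=6: → [0,5); WM=1
i=3 t=3 v=1: → [0,6); WM=3
i=4 t=4 v=5: → [0,7); WM=3
i=5 t=6 v=2: → [0,9); WM=6
i=6 t=6 v=9: → [0,9); WM=6
i=7 t=3 v=1: → [0,9); WM=6
i=8 t=5 v=8: → [0,9); WM=6
i=9 t=7 v=3: → [0,10); WM=7
i=10 t=10 v=4: → [10,13); WM=7
i=11 t=13 v=7: → [13,16); WM=13
i=12 t=15 v=4: → [13,18); WM=13
i=13 t=17 v=4: → [13,20); WM=17
i=14 t=19 v=7: → [13,22); WM=17
i=15 t=17 v=3: → [13,22); WM=19
i=16 t=18 v=2: → [13,22); WM=19
i=17 t=21 v=4: → [13,24); WM=21
i=18 t=22 v=7: → [13,25); WM=21
i=19 t=21 v=6: → [13,25); WM=22
i=20 t=17 v=7: DROP (t<22-3); WM=22
i=21 t=23 v=6: → [13,26); WM=23
i=22 t=21 v=8: → [13,26); WM=23
i=23 t=26 v=9: → [26,29); WM=26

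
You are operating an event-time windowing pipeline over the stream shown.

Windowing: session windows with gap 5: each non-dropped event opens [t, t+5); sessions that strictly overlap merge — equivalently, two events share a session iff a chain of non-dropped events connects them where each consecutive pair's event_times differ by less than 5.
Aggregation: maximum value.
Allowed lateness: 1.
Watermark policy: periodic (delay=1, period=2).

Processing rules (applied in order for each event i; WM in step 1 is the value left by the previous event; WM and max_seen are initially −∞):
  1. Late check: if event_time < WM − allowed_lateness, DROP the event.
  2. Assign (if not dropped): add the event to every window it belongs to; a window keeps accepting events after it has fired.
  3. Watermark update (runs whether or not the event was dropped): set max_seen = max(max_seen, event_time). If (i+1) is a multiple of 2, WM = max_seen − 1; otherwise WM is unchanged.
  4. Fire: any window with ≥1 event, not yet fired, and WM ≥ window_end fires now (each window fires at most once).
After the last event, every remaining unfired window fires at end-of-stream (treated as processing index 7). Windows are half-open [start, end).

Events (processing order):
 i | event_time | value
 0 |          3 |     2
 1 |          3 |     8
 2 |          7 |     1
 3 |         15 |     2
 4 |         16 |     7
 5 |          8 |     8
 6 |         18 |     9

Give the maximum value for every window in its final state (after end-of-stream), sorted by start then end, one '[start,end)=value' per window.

i=0 t=3 v=2: → [3,8); WM=−∞
i=1 t=3 v=8: → [3,8); WM=2
i=2 t=7 v=1: → [3,12); WM=2
i=3 t=15 v=2: → [15,20); WM=14
i=4 t=16 v=7: → [15,21); WM=14
i=5 t=8 v=8: DROP (t<14-1); WM=15
i=6 t=18 v=9: → [15,23); WM=15

[3,12)=8 [15,23)=9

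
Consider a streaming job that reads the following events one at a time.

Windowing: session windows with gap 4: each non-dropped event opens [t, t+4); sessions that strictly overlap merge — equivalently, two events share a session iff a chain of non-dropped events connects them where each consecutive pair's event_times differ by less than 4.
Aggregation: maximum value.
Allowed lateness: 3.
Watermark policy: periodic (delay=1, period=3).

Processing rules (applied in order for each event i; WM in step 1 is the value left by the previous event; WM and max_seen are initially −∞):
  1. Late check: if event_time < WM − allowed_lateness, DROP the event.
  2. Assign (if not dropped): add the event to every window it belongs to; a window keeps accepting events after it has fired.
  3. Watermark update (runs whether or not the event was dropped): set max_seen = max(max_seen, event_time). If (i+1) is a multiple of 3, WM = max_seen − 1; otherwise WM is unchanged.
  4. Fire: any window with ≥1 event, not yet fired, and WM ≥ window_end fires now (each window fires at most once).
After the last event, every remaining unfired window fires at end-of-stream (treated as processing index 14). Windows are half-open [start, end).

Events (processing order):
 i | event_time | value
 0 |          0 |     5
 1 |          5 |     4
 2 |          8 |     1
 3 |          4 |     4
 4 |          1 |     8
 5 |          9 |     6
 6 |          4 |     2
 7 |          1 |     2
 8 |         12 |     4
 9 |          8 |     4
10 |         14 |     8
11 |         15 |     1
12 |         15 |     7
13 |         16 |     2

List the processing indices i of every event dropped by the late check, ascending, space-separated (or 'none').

i=0 t=0 v=5: → [0,4); WM=−∞
i=1 t=5 v=4: → [5,9); WM=−∞
i=2 t=8 v=1: → [5,12); WM=7
i=3 t=4 v=4: → [4,12); WM=7
i=4 t=1 v=8: DROP (t<7-3); WM=7
i=5 t=9 v=6: → [4,13); WM=8
i=6 t=4 v=2: DROP (t<8-3); WM=8
i=7 t=1 v=2: DROP (t<8-3); WM=8
i=8 t=12 v=4: → [4,16); WM=11
i=9 t=8 v=4: → [4,16); WM=11
i=10 t=14 v=8: → [4,18); WM=11
i=11 t=15 v=1: → [4,19); WM=14
i=12 t=15 v=7: → [4,19); WM=14
i=13 t=16 v=2: → [4,20); WM=14

4 6 7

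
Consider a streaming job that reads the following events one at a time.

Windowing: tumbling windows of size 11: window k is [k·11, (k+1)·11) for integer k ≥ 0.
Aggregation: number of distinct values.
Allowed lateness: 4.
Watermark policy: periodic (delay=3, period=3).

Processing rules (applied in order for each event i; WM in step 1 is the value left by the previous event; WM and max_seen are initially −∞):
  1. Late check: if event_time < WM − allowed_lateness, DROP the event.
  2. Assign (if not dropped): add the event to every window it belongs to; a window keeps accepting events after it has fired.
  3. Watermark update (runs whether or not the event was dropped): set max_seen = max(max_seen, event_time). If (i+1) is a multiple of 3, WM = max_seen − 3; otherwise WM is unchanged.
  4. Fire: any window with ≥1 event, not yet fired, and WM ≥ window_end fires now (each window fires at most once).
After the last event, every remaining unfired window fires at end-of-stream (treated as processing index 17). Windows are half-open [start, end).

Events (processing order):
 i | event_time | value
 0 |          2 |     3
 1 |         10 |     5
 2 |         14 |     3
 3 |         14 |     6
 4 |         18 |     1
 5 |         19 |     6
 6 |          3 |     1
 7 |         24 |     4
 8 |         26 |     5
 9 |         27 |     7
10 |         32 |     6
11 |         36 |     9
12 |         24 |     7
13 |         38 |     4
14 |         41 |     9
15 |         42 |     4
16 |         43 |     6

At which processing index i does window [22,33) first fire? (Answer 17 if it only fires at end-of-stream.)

11

i=0 t=2 v=3: → [0,11); WM=−∞
i=1 t=10 v=5: → [0,11); WM=−∞
i=2 t=14 v=3: → [11,22); WM=11; [0,11) fires=2
i=3 t=14 v=6: → [11,22); WM=11
i=4 t=18 v=1: → [11,22); WM=11
i=5 t=19 v=6: → [11,22); WM=16
i=6 t=3 v=1: DROP (t<16-4); WM=16
i=7 t=24 v=4: → [22,33); WM=16
i=8 t=26 v=5: → [22,33); WM=23; [11,22) fires=3
i=9 t=27 v=7: → [22,33); WM=23
i=10 t=32 v=6: → [22,33); WM=23
i=11 t=36 v=9: → [33,44); WM=33; [22,33) fires=4
i=12 t=24 v=7: DROP (t<33-4); WM=33
i=13 t=38 v=4: → [33,44); WM=33
i=14 t=41 v=9: → [33,44); WM=38
i=15 t=42 v=4: → [33,44); WM=38
i=16 t=43 v=6: → [33,44); WM=38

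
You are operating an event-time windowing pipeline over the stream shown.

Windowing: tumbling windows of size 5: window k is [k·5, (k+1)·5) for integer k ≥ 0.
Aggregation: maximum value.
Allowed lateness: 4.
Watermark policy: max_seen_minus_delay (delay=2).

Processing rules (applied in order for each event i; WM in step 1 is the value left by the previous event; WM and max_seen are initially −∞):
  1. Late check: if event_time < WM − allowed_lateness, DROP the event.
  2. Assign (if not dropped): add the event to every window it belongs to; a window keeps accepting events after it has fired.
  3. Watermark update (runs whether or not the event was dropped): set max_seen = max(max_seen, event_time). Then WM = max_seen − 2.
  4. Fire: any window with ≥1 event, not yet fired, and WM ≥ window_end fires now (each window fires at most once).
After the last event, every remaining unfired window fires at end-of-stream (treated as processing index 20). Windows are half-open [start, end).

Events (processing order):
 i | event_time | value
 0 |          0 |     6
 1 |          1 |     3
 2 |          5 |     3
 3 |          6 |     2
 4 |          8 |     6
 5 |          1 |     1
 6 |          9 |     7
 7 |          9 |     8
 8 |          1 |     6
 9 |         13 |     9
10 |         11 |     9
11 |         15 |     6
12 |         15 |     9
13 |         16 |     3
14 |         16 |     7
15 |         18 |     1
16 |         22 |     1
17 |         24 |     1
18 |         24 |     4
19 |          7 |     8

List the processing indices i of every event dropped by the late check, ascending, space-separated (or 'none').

i=0 t=0 v=6: → [0,5); WM=-2
i=1 t=1 v=3: → [0,5); WM=-1
i=2 t=5 v=3: → [5,10); WM=3
i=3 t=6 v=2: → [5,10); WM=4
i=4 t=8 v=6: → [5,10); WM=6; [0,5) fires=6
i=5 t=1 v=1: DROP (t<6-4); WM=6
i=6 t=9 v=7: → [5,10); WM=7
i=7 t=9 v=8: → [5,10); WM=7
i=8 t=1 v=6: DROP (t<7-4); WM=7
i=9 t=13 v=9: → [10,15); WM=11; [5,10) fires=8
i=10 t=11 v=9: → [10,15); WM=11
i=11 t=15 v=6: → [15,20); WM=13
i=12 t=15 v=9: → [15,20); WM=13
i=13 t=16 v=3: → [15,20); WM=14
i=14 t=16 v=7: → [15,20); WM=14
i=15 t=18 v=1: → [15,20); WM=16; [10,15) fires=9
i=16 t=22 v=1: → [20,25); WM=20; [15,20) fires=9
i=17 t=24 v=1: → [20,25); WM=22
i=18 t=24 v=4: → [20,25); WM=22
i=19 t=7 v=8: DROP (t<22-4); WM=22

5 8 19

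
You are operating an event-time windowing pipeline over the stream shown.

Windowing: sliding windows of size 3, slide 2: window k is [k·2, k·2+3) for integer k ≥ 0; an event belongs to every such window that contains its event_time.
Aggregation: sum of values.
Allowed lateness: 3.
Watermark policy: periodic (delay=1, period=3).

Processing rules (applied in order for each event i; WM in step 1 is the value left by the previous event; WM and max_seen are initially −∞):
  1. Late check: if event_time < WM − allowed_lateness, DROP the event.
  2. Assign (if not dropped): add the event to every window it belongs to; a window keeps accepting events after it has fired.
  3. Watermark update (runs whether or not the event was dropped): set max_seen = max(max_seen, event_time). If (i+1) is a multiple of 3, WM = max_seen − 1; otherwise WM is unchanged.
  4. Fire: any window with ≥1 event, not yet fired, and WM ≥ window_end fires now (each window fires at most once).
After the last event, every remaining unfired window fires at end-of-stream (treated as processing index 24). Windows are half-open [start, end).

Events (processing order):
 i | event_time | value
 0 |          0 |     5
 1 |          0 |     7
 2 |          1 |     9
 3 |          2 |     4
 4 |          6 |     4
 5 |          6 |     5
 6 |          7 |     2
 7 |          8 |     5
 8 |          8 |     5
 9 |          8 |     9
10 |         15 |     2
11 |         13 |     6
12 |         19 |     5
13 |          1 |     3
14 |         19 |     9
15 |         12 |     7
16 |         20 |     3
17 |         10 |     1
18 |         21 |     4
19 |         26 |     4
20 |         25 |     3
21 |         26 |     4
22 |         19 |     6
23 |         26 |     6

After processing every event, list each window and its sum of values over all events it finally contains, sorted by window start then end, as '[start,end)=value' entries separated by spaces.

i=0 t=0 v=5: → [0,3); WM=−∞
i=1 t=0 v=7: → [0,3); WM=−∞
i=2 t=1 v=9: → [0,3); WM=0
i=3 t=2 v=4: → [2,5),[0,3); WM=0
i=4 t=6 v=4: → [6,9),[4,7); WM=0
i=5 t=6 v=5: → [6,9),[4,7); WM=5; [0,3) fires=25 [2,5) fires=4
i=6 t=7 v=2: → [6,9); WM=5
i=7 t=8 v=5: → [8,11),[6,9); WM=5
i=8 t=8 v=5: → [8,11),[6,9); WM=7; [4,7) fires=9
i=9 t=8 v=9: → [8,11),[6,9); WM=7
i=10 t=15 v=2: → [14,17); WM=7
i=11 t=13 v=6: → [12,15); WM=14; [6,9) fires=30 [8,11) fires=19
i=12 t=19 v=5: → [18,21); WM=14
i=13 t=1 v=3: DROP (t<14-3); WM=14
i=14 t=19 v=9: → [18,21); WM=18; [12,15) fires=6 [14,17) fires=2
i=15 t=12 v=7: DROP (t<18-3); WM=18
i=16 t=20 v=3: → [20,23),[18,21); WM=18
i=17 t=10 v=1: DROP (t<18-3); WM=19
i=18 t=21 v=4: → [20,23); WM=19
i=19 t=26 v=4: → [26,29),[24,27); WM=19
i=20 t=25 v=3: → [24,27); WM=25; [18,21) fires=17 [20,23) fires=7
i=21 t=26 v=4: → [26,29),[24,27); WM=25
i=22 t=19 v=6: DROP (t<25-3); WM=25
i=23 t=26 v=6: → [26,29),[24,27); WM=25

[0,3)=25 [2,5)=4 [4,7)=9 [6,9)=30 [8,11)=19 [12,15)=6 [14,17)=2 [18,21)=17 [20,23)=7 [24,27)=17 [26,29)=14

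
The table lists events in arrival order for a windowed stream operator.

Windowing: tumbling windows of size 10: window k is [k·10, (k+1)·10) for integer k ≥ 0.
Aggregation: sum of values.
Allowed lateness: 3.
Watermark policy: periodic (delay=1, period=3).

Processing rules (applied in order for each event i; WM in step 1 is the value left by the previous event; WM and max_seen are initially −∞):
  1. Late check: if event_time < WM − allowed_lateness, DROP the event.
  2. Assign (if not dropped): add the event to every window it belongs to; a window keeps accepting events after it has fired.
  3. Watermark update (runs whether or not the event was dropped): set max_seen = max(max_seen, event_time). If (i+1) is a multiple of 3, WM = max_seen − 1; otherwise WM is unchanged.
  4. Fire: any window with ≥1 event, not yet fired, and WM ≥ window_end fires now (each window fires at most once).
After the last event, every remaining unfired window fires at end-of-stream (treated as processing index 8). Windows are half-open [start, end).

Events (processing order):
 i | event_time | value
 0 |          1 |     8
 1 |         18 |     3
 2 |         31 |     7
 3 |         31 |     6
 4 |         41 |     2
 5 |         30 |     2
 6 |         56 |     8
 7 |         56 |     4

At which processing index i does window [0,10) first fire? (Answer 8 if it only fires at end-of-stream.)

i=0 t=1 v=8: → [0,10); WM=−∞
i=1 t=18 v=3: → [10,20); WM=−∞
i=2 t=31 v=7: → [30,40); WM=30; [0,10) fires=8 [10,20) fires=3
i=3 t=31 v=6: → [30,40); WM=30
i=4 t=41 v=2: → [40,50); WM=30
i=5 t=30 v=2: → [30,40); WM=40; [30,40) fires=15
i=6 t=56 v=8: → [50,60); WM=40
i=7 t=56 v=4: → [50,60); WM=40

2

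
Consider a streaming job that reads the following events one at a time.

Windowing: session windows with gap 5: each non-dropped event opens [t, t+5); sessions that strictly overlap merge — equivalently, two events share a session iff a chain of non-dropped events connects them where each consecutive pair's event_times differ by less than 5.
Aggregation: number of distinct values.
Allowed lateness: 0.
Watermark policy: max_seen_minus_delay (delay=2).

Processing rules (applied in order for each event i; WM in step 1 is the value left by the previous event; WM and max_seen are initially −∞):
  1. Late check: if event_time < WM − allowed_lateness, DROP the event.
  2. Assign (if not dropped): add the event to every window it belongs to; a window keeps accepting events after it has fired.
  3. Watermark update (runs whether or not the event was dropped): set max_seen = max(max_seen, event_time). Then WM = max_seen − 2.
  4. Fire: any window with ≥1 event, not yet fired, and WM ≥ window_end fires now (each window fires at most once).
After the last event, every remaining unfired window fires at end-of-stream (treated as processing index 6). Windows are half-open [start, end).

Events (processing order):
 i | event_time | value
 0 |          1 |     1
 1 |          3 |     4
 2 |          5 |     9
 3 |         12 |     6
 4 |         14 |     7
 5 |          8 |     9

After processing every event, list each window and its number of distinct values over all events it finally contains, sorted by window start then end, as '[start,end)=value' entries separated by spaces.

i=0 t=1 v=1: → [1,6); WM=-1
i=1 t=3 v=4: → [1,8); WM=1
i=2 t=5 v=9: → [1,10); WM=3
i=3 t=12 v=6: → [12,17); WM=10
i=4 t=14 v=7: → [12,19); WM=12
i=5 t=8 v=9: DROP (t<12-0); WM=12

[1,10)=3 [12,19)=2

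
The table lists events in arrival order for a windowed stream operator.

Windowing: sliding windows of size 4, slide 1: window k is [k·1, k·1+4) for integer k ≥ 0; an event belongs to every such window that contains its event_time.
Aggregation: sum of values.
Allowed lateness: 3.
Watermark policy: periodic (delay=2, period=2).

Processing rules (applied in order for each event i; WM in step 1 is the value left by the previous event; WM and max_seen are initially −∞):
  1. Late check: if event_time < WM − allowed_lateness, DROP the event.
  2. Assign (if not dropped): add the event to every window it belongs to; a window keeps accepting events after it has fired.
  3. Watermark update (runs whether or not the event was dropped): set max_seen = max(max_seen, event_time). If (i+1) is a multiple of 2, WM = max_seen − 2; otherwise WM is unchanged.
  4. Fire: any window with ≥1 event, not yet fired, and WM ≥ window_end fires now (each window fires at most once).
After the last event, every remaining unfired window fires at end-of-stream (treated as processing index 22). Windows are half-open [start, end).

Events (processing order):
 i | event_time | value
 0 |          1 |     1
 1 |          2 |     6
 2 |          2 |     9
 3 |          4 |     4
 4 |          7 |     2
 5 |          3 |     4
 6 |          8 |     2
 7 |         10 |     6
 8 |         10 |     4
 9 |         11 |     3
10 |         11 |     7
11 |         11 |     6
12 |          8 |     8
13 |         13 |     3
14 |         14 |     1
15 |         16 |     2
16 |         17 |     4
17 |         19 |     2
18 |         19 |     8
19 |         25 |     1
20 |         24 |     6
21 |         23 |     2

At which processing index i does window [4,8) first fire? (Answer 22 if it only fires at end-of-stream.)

i=0 t=1 v=1: → [1,5),[0,4); WM=−∞
i=1 t=2 v=6: → [2,6),[1,5),[0,4); WM=0
i=2 t=2 v=9: → [2,6),[1,5),[0,4); WM=0
i=3 t=4 v=4: → [4,8),[3,7),[2,6),[1,5); WM=2
i=4 t=7 v=2: → [7,11),[6,10),[5,9),[4,8); WM=2
i=5 t=3 v=4: → [3,7),[2,6),[1,5),[0,4); WM=5; [0,4) fires=20 [1,5) fires=24
i=6 t=8 v=2: → [8,12),[7,11),[6,10),[5,9); WM=5
i=7 t=10 v=6: → [10,14),[9,13),[8,12),[7,11); WM=8; [2,6) fires=23 [3,7) fires=8 [4,8) fires=6
i=8 t=10 v=4: → [10,14),[9,13),[8,12),[7,11); WM=8
i=9 t=11 v=3: → [11,15),[10,14),[9,13),[8,12); WM=9; [5,9) fires=4
i=10 t=11 v=7: → [11,15),[10,14),[9,13),[8,12); WM=9
i=11 t=11 v=6: → [11,15),[10,14),[9,13),[8,12); WM=9
i=12 t=8 v=8: → [8,12),[7,11),[6,10),[5,9); WM=9
i=13 t=13 v=3: → [13,17),[12,16),[11,15),[10,14); WM=11; [6,10) fires=12 [7,11) fires=22
i=14 t=14 v=1: → [14,18),[13,17),[12,16),[11,15); WM=11
i=15 t=16 v=2: → [16,20),[15,19),[14,18),[13,17); WM=14; [8,12) fires=36 [9,13) fires=26 [10,14) fires=29
i=16 t=17 v=4: → [17,21),[16,20),[15,19),[14,18); WM=14
i=17 t=19 v=2: → [19,23),[18,22),[17,21),[16,20); WM=17; [11,15) fires=20 [12,16) fires=4 [13,17) fires=6
i=18 t=19 v=8: → [19,23),[18,22),[17,21),[16,20); WM=17
i=19 t=25 v=1: → [25,29),[24,28),[23,27),[22,26); WM=23; [14,18) fires=7 [15,19) fires=6 [16,20) fires=16 [17,21) fires=14 [18,22) fires=10 [19,23) fires=10
i=20 t=24 v=6: → [24,28),[23,27),[22,26),[21,25); WM=23
i=21 t=23 v=2: → [23,27),[22,26),[21,25),[20,24); WM=23

7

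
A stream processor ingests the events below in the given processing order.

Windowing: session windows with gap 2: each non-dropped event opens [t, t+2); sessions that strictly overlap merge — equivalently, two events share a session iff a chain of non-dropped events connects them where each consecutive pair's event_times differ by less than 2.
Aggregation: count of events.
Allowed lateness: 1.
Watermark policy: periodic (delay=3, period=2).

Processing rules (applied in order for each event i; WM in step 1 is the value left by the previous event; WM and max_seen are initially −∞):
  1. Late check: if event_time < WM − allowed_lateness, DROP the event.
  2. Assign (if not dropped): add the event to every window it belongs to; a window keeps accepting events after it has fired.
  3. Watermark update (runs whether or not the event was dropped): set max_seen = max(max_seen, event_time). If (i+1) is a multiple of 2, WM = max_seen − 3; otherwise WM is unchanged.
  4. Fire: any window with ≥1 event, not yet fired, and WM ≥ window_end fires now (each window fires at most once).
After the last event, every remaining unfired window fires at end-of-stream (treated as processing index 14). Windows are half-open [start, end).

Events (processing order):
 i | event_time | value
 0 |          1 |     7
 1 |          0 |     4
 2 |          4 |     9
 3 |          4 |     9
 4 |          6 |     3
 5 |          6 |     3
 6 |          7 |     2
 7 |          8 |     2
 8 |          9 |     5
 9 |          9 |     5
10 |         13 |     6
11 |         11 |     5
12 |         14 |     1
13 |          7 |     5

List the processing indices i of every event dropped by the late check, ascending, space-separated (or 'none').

13

i=0 t=1 v=7: → [1,3); WM=−∞
i=1 t=0 v=4: → [0,3); WM=-2
i=2 t=4 v=9: → [4,6); WM=-2
i=3 t=4 v=9: → [4,6); WM=1
i=4 t=6 v=3: → [6,8); WM=1
i=5 t=6 v=3: → [6,8); WM=3
i=6 t=7 v=2: → [6,9); WM=3
i=7 t=8 v=2: → [6,10); WM=5
i=8 t=9 v=5: → [6,11); WM=5
i=9 t=9 v=5: → [6,11); WM=6
i=10 t=13 v=6: → [13,15); WM=6
i=11 t=11 v=5: → [11,13); WM=10
i=12 t=14 v=1: → [13,16); WM=10
i=13 t=7 v=5: DROP (t<10-1); WM=11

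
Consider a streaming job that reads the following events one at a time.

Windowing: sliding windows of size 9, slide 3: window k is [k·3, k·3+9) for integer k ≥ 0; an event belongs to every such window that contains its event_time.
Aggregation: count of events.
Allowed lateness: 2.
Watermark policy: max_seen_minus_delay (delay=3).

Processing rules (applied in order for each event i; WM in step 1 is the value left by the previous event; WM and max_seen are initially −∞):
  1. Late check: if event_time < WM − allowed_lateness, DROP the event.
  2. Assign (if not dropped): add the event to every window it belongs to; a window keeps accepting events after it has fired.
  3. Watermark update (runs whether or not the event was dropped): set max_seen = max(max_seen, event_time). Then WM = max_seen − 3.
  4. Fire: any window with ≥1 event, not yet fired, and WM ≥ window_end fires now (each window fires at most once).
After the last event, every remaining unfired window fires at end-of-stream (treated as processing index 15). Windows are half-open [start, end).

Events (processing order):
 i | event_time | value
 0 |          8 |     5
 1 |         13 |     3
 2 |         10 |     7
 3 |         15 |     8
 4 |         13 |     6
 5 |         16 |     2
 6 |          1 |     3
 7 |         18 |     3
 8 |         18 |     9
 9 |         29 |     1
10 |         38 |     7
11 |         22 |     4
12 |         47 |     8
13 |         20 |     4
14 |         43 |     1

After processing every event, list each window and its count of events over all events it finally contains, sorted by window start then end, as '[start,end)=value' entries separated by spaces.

[0,9)=1 [3,12)=2 [6,15)=4 [9,18)=5 [12,21)=6 [15,24)=4 [18,27)=2 [21,30)=1 [24,33)=1 [27,36)=1 [30,39)=1 [33,42)=1 [36,45)=2 [39,48)=2 [42,51)=2 [45,54)=1

i=0 t=8 v=5: → [6,15),[3,12),[0,9); WM=5
i=1 t=13 v=3: → [12,21),[9,18),[6,15); WM=10; [0,9) fires=1
i=2 t=10 v=7: → [9,18),[6,15),[3,12); WM=10
i=3 t=15 v=8: → [15,24),[12,21),[9,18); WM=12; [3,12) fires=2
i=4 t=13 v=6: → [12,21),[9,18),[6,15); WM=12
i=5 t=16 v=2: → [15,24),[12,21),[9,18); WM=13
i=6 t=1 v=3: DROP (t<13-2); WM=13
i=7 t=18 v=3: → [18,27),[15,24),[12,21); WM=15; [6,15) fires=4
i=8 t=18 v=9: → [18,27),[15,24),[12,21); WM=15
i=9 t=29 v=1: → [27,36),[24,33),[21,30); WM=26; [9,18) fires=5 [12,21) fires=6 [15,24) fires=4
i=10 t=38 v=7: → [36,45),[33,42),[30,39); WM=35; [18,27) fires=2 [21,30) fires=1 [24,33) fires=1
i=11 t=22 v=4: DROP (t<35-2); WM=35
i=12 t=47 v=8: → [45,54),[42,51),[39,48); WM=44; [27,36) fires=1 [30,39) fires=1 [33,42) fires=1
i=13 t=20 v=4: DROP (t<44-2); WM=44
i=14 t=43 v=1: → [42,51),[39,48),[36,45); WM=44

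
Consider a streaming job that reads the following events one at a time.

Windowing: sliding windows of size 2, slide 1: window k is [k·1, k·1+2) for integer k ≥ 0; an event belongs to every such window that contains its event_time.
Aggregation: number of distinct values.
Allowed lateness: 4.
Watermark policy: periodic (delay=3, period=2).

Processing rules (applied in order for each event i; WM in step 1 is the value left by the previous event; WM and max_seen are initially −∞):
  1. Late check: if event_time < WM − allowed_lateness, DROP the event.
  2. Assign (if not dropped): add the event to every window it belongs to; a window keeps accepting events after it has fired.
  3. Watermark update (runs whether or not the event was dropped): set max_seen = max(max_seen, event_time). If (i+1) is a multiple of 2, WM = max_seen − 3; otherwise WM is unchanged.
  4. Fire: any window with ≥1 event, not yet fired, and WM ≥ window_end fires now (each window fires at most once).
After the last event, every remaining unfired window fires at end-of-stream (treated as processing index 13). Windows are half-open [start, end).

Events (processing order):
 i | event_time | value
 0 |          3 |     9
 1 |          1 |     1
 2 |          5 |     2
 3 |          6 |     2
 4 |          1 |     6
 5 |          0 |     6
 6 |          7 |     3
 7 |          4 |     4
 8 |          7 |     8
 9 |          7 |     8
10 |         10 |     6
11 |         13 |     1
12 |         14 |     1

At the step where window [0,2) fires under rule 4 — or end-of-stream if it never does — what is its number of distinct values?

i=0 t=3 v=9: → [3,5),[2,4); WM=−∞
i=1 t=1 v=1: → [1,3),[0,2); WM=0
i=2 t=5 v=2: → [5,7),[4,6); WM=0
i=3 t=6 v=2: → [6,8),[5,7); WM=3; [0,2) fires=1 [1,3) fires=1
i=4 t=1 v=6: → [1,3),[0,2); WM=3
i=5 t=0 v=6: → [0,2); WM=3
i=6 t=7 v=3: → [7,9),[6,8); WM=3
i=7 t=4 v=4: → [4,6),[3,5); WM=4; [2,4) fires=1
i=8 t=7 v=8: → [7,9),[6,8); WM=4
i=9 t=7 v=8: → [7,9),[6,8); WM=4
i=10 t=10 v=6: → [10,12),[9,11); WM=4
i=11 t=13 v=1: → [13,15),[12,14); WM=10; [3,5) fires=2 [4,6) fires=2 [5,7) fires=1 [6,8) fires=3 [7,9) fires=2
i=12 t=14 v=1: → [14,16),[13,15); WM=10

1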